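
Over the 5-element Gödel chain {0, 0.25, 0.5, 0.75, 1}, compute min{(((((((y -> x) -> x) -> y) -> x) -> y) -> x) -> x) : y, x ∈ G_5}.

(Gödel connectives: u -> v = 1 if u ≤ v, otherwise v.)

0.25

The minimum is attained at y = 0, x = 0.25:
  (y -> x): 0 ≤ 0.25, so result = 1
  ((y -> x) -> x): 1 > 0.25, so result = 0.25
  (((y -> x) -> x) -> y): 0.25 > 0, so result = 0
  ((((y -> x) -> x) -> y) -> x): 0 ≤ 0.25, so result = 1
  (((((y -> x) -> x) -> y) -> x) -> y): 1 > 0, so result = 0
  ((((((y -> x) -> x) -> y) -> x) -> y) -> x): 0 ≤ 0.25, so result = 1
  (((((((y -> x) -> x) -> y) -> x) -> y) -> x) -> x): 1 > 0.25, so result = 0.25
Checking all 25 assignments confirms none give a value below 0.25.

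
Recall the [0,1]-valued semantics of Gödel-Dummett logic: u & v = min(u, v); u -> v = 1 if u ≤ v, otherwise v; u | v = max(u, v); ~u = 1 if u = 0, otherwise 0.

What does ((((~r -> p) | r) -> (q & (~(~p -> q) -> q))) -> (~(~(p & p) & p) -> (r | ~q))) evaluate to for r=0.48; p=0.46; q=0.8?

0.48

~r: Gödel ¬ of 0.48 = 0 (operand ≠ 0)
(~r -> p): 0 ≤ 0.46, so result = 1
((~r -> p) | r) = max(1, 0.48) = 1
~p: Gödel ¬ of 0.46 = 0 (operand ≠ 0)
(~p -> q): 0 ≤ 0.8, so result = 1
~(~p -> q): Gödel ¬ of 1 = 0 (operand ≠ 0)
(~(~p -> q) -> q): 0 ≤ 0.8, so result = 1
(q & (~(~p -> q) -> q)) = min(0.8, 1) = 0.8
(((~r -> p) | r) -> (q & (~(~p -> q) -> q))): 1 > 0.8, so result = 0.8
(p & p) = min(0.46, 0.46) = 0.46
~(p & p): Gödel ¬ of 0.46 = 0 (operand ≠ 0)
(~(p & p) & p) = min(0, 0.46) = 0
~(~(p & p) & p): Gödel ¬ of 0 = 1 (operand is 0)
~q: Gödel ¬ of 0.8 = 0 (operand ≠ 0)
(r | ~q) = max(0.48, 0) = 0.48
(~(~(p & p) & p) -> (r | ~q)): 1 > 0.48, so result = 0.48
((((~r -> p) | r) -> (q & (~(~p -> q) -> q))) -> (~(~(p & p) & p) -> (r | ~q))): 0.8 > 0.48, so result = 0.48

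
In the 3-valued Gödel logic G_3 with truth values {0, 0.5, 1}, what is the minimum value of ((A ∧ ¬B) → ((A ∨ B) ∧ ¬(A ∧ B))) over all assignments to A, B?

Every assignment gives 1. For instance at A = 0, B = 0:
  ¬B: Gödel ¬ of 0 = 1 (operand is 0)
  (A ∧ ¬B) = min(0, 1) = 0
  (A ∨ B) = max(0, 0) = 0
  (A ∧ B) = min(0, 0) = 0
  ¬(A ∧ B): Gödel ¬ of 0 = 1 (operand is 0)
  ((A ∨ B) ∧ ¬(A ∧ B)) = min(0, 1) = 0
  ((A ∧ ¬B) → ((A ∨ B) ∧ ¬(A ∧ B))): 0 ≤ 0, so result = 1
All 9 assignments give value 1 — the formula is a G_3-tautology.

1.00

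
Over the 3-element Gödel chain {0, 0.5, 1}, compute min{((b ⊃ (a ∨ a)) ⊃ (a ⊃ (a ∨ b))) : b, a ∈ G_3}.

1.00

Every assignment gives 1. For instance at b = 0, a = 0:
  (a ∨ a) = max(0, 0) = 0
  (b ⊃ (a ∨ a)): 0 ≤ 0, so result = 1
  (a ∨ b) = max(0, 0) = 0
  (a ⊃ (a ∨ b)): 0 ≤ 0, so result = 1
  ((b ⊃ (a ∨ a)) ⊃ (a ⊃ (a ∨ b))): 1 ≤ 1, so result = 1
All 9 assignments give value 1 — the formula is a G_3-tautology.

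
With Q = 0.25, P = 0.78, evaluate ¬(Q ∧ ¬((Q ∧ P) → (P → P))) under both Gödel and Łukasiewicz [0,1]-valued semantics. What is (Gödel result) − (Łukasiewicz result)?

0.00

Gödel evaluation:
  (Q ∧ P) = min(0.25, 0.78) = 0.25
  (P → P): 0.78 ≤ 0.78, so result = 1
  ((Q ∧ P) → (P → P)): 0.25 ≤ 1, so result = 1
  ¬((Q ∧ P) → (P → P)): Gödel ¬ of 1 = 0 (operand ≠ 0)
  (Q ∧ ¬((Q ∧ P) → (P → P))) = min(0.25, 0) = 0
  ¬(Q ∧ ¬((Q ∧ P) → (P → P))): Gödel ¬ of 0 = 1 (operand is 0)
  Gödel value = 1
Łukasiewicz evaluation:
  (Q ∧ P) = min(0.25, 0.78) = 0.25
  (P → P): min(1, 1 − 0.78 + 0.78) = 1
  ((Q ∧ P) → (P → P)): min(1, 1 − 0.25 + 1) = 1
  ¬((Q ∧ P) → (P → P)): Łukasiewicz ¬ gives 1 − 1 = 0
  (Q ∧ ¬((Q ∧ P) → (P → P))) = min(0.25, 0) = 0
  ¬(Q ∧ ¬((Q ∧ P) → (P → P))): Łukasiewicz ¬ gives 1 − 0 = 1
  Łukasiewicz value = 1
Difference: 1 − 1 = 0.00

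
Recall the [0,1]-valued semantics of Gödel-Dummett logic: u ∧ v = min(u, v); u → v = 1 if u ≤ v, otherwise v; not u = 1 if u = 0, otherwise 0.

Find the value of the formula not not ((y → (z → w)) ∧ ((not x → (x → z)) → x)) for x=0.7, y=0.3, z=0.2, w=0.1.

1.00

(z → w): 0.2 > 0.1, so result = 0.1
(y → (z → w)): 0.3 > 0.1, so result = 0.1
not x: Gödel ¬ of 0.7 = 0 (operand ≠ 0)
(x → z): 0.7 > 0.2, so result = 0.2
(not x → (x → z)): 0 ≤ 0.2, so result = 1
((not x → (x → z)) → x): 1 > 0.7, so result = 0.7
((y → (z → w)) ∧ ((not x → (x → z)) → x)) = min(0.1, 0.7) = 0.1
not ((y → (z → w)) ∧ ((not x → (x → z)) → x)): Gödel ¬ of 0.1 = 0 (operand ≠ 0)
not not ((y → (z → w)) ∧ ((not x → (x → z)) → x)): Gödel ¬ of 0 = 1 (operand is 0)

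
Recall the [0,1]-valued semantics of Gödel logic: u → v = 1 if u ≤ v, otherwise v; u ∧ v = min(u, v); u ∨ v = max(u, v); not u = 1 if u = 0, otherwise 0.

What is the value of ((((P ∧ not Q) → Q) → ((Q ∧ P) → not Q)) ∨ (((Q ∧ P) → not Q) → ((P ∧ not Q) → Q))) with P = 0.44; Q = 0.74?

not Q: Gödel ¬ of 0.74 = 0 (operand ≠ 0)
(P ∧ not Q) = min(0.44, 0) = 0
((P ∧ not Q) → Q): 0 ≤ 0.74, so result = 1
(Q ∧ P) = min(0.74, 0.44) = 0.44
not Q: Gödel ¬ of 0.74 = 0 (operand ≠ 0)
((Q ∧ P) → not Q): 0.44 > 0, so result = 0
(((P ∧ not Q) → Q) → ((Q ∧ P) → not Q)): 1 > 0, so result = 0
(Q ∧ P) = min(0.74, 0.44) = 0.44
not Q: Gödel ¬ of 0.74 = 0 (operand ≠ 0)
((Q ∧ P) → not Q): 0.44 > 0, so result = 0
not Q: Gödel ¬ of 0.74 = 0 (operand ≠ 0)
(P ∧ not Q) = min(0.44, 0) = 0
((P ∧ not Q) → Q): 0 ≤ 0.74, so result = 1
(((Q ∧ P) → not Q) → ((P ∧ not Q) → Q)): 0 ≤ 1, so result = 1
((((P ∧ not Q) → Q) → ((Q ∧ P) → not Q)) ∨ (((Q ∧ P) → not Q) → ((P ∧ not Q) → Q))) = max(0, 1) = 1

1.00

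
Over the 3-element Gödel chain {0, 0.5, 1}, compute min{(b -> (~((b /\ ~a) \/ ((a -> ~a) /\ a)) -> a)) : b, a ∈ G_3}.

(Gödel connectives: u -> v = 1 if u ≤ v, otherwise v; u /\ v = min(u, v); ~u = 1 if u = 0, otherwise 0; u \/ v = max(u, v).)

0.50

The minimum is attained at b = 1, a = 0.5:
  ~a: Gödel ¬ of 0.5 = 0 (operand ≠ 0)
  (b /\ ~a) = min(1, 0) = 0
  ~a: Gödel ¬ of 0.5 = 0 (operand ≠ 0)
  (a -> ~a): 0.5 > 0, so result = 0
  ((a -> ~a) /\ a) = min(0, 0.5) = 0
  ((b /\ ~a) \/ ((a -> ~a) /\ a)) = max(0, 0) = 0
  ~((b /\ ~a) \/ ((a -> ~a) /\ a)): Gödel ¬ of 0 = 1 (operand is 0)
  (~((b /\ ~a) \/ ((a -> ~a) /\ a)) -> a): 1 > 0.5, so result = 0.5
  (b -> (~((b /\ ~a) \/ ((a -> ~a) /\ a)) -> a)): 1 > 0.5, so result = 0.5
Checking all 9 assignments confirms none give a value below 0.50.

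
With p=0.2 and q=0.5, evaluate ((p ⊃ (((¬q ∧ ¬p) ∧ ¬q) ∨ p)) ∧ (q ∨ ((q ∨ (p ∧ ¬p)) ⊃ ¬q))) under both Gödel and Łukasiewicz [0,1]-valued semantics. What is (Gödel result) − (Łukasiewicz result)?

Gödel evaluation:
  ¬q: Gödel ¬ of 0.5 = 0 (operand ≠ 0)
  ¬p: Gödel ¬ of 0.2 = 0 (operand ≠ 0)
  (¬q ∧ ¬p) = min(0, 0) = 0
  ¬q: Gödel ¬ of 0.5 = 0 (operand ≠ 0)
  ((¬q ∧ ¬p) ∧ ¬q) = min(0, 0) = 0
  (((¬q ∧ ¬p) ∧ ¬q) ∨ p) = max(0, 0.2) = 0.2
  (p ⊃ (((¬q ∧ ¬p) ∧ ¬q) ∨ p)): 0.2 ≤ 0.2, so result = 1
  ¬p: Gödel ¬ of 0.2 = 0 (operand ≠ 0)
  (p ∧ ¬p) = min(0.2, 0) = 0
  (q ∨ (p ∧ ¬p)) = max(0.5, 0) = 0.5
  ¬q: Gödel ¬ of 0.5 = 0 (operand ≠ 0)
  ((q ∨ (p ∧ ¬p)) ⊃ ¬q): 0.5 > 0, so result = 0
  (q ∨ ((q ∨ (p ∧ ¬p)) ⊃ ¬q)) = max(0.5, 0) = 0.5
  ((p ⊃ (((¬q ∧ ¬p) ∧ ¬q) ∨ p)) ∧ (q ∨ ((q ∨ (p ∧ ¬p)) ⊃ ¬q))) = min(1, 0.5) = 0.5
  Gödel value = 0.5
Łukasiewicz evaluation:
  ¬q: Łukasiewicz ¬ gives 1 − 0.5 = 0.5
  ¬p: Łukasiewicz ¬ gives 1 − 0.2 = 0.8
  (¬q ∧ ¬p) = min(0.5, 0.8) = 0.5
  ¬q: Łukasiewicz ¬ gives 1 − 0.5 = 0.5
  ((¬q ∧ ¬p) ∧ ¬q) = min(0.5, 0.5) = 0.5
  (((¬q ∧ ¬p) ∧ ¬q) ∨ p) = max(0.5, 0.2) = 0.5
  (p ⊃ (((¬q ∧ ¬p) ∧ ¬q) ∨ p)): min(1, 1 − 0.2 + 0.5) = 1
  ¬p: Łukasiewicz ¬ gives 1 − 0.2 = 0.8
  (p ∧ ¬p) = min(0.2, 0.8) = 0.2
  (q ∨ (p ∧ ¬p)) = max(0.5, 0.2) = 0.5
  ¬q: Łukasiewicz ¬ gives 1 − 0.5 = 0.5
  ((q ∨ (p ∧ ¬p)) ⊃ ¬q): min(1, 1 − 0.5 + 0.5) = 1
  (q ∨ ((q ∨ (p ∧ ¬p)) ⊃ ¬q)) = max(0.5, 1) = 1
  ((p ⊃ (((¬q ∧ ¬p) ∧ ¬q) ∨ p)) ∧ (q ∨ ((q ∨ (p ∧ ¬p)) ⊃ ¬q))) = min(1, 1) = 1
  Łukasiewicz value = 1
Difference: 0.5 − 1 = -0.50

-0.50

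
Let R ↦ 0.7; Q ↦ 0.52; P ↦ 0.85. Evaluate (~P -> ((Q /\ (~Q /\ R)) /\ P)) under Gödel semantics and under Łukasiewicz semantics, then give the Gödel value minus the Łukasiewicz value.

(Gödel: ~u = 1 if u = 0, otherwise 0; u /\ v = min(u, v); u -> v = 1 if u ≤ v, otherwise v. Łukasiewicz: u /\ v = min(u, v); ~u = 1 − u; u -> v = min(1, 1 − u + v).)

Gödel evaluation:
  ~P: Gödel ¬ of 0.85 = 0 (operand ≠ 0)
  ~Q: Gödel ¬ of 0.52 = 0 (operand ≠ 0)
  (~Q /\ R) = min(0, 0.7) = 0
  (Q /\ (~Q /\ R)) = min(0.52, 0) = 0
  ((Q /\ (~Q /\ R)) /\ P) = min(0, 0.85) = 0
  (~P -> ((Q /\ (~Q /\ R)) /\ P)): 0 ≤ 0, so result = 1
  Gödel value = 1
Łukasiewicz evaluation:
  ~P: Łukasiewicz ¬ gives 1 − 0.85 = 0.15
  ~Q: Łukasiewicz ¬ gives 1 − 0.52 = 0.48
  (~Q /\ R) = min(0.48, 0.7) = 0.48
  (Q /\ (~Q /\ R)) = min(0.52, 0.48) = 0.48
  ((Q /\ (~Q /\ R)) /\ P) = min(0.48, 0.85) = 0.48
  (~P -> ((Q /\ (~Q /\ R)) /\ P)): min(1, 1 − 0.15 + 0.48) = 1
  Łukasiewicz value = 1
Difference: 1 − 1 = 0.00

0.00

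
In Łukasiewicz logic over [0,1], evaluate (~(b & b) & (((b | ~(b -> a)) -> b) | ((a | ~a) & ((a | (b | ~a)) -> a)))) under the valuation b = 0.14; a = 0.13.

0.86

(b & b) = min(0.14, 0.14) = 0.14
~(b & b): Łukasiewicz ¬ gives 1 − 0.14 = 0.86
(b -> a): min(1, 1 − 0.14 + 0.13) = 0.99
~(b -> a): Łukasiewicz ¬ gives 1 − 0.99 = 0.01
(b | ~(b -> a)) = max(0.14, 0.01) = 0.14
((b | ~(b -> a)) -> b): min(1, 1 − 0.14 + 0.14) = 1
~a: Łukasiewicz ¬ gives 1 − 0.13 = 0.87
(a | ~a) = max(0.13, 0.87) = 0.87
~a: Łukasiewicz ¬ gives 1 − 0.13 = 0.87
(b | ~a) = max(0.14, 0.87) = 0.87
(a | (b | ~a)) = max(0.13, 0.87) = 0.87
((a | (b | ~a)) -> a): min(1, 1 − 0.87 + 0.13) = 0.26
((a | ~a) & ((a | (b | ~a)) -> a)) = min(0.87, 0.26) = 0.26
(((b | ~(b -> a)) -> b) | ((a | ~a) & ((a | (b | ~a)) -> a))) = max(1, 0.26) = 1
(~(b & b) & (((b | ~(b -> a)) -> b) | ((a | ~a) & ((a | (b | ~a)) -> a)))) = min(0.86, 1) = 0.86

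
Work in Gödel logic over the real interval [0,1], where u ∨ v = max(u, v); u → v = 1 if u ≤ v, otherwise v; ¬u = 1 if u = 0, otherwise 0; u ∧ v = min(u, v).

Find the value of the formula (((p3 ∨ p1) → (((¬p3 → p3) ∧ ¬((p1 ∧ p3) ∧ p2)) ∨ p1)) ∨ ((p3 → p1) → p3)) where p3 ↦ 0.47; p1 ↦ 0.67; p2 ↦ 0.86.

(p3 ∨ p1) = max(0.47, 0.67) = 0.67
¬p3: Gödel ¬ of 0.47 = 0 (operand ≠ 0)
(¬p3 → p3): 0 ≤ 0.47, so result = 1
(p1 ∧ p3) = min(0.67, 0.47) = 0.47
((p1 ∧ p3) ∧ p2) = min(0.47, 0.86) = 0.47
¬((p1 ∧ p3) ∧ p2): Gödel ¬ of 0.47 = 0 (operand ≠ 0)
((¬p3 → p3) ∧ ¬((p1 ∧ p3) ∧ p2)) = min(1, 0) = 0
(((¬p3 → p3) ∧ ¬((p1 ∧ p3) ∧ p2)) ∨ p1) = max(0, 0.67) = 0.67
((p3 ∨ p1) → (((¬p3 → p3) ∧ ¬((p1 ∧ p3) ∧ p2)) ∨ p1)): 0.67 ≤ 0.67, so result = 1
(p3 → p1): 0.47 ≤ 0.67, so result = 1
((p3 → p1) → p3): 1 > 0.47, so result = 0.47
(((p3 ∨ p1) → (((¬p3 → p3) ∧ ¬((p1 ∧ p3) ∧ p2)) ∨ p1)) ∨ ((p3 → p1) → p3)) = max(1, 0.47) = 1

1.00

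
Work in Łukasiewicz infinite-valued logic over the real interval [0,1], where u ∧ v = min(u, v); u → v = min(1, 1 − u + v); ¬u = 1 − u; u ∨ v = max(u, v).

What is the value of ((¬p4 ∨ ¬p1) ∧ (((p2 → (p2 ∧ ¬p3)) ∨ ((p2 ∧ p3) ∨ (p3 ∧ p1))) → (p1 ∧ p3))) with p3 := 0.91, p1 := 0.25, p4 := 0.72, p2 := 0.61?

¬p4: Łukasiewicz ¬ gives 1 − 0.72 = 0.28
¬p1: Łukasiewicz ¬ gives 1 − 0.25 = 0.75
(¬p4 ∨ ¬p1) = max(0.28, 0.75) = 0.75
¬p3: Łukasiewicz ¬ gives 1 − 0.91 = 0.09
(p2 ∧ ¬p3) = min(0.61, 0.09) = 0.09
(p2 → (p2 ∧ ¬p3)): min(1, 1 − 0.61 + 0.09) = 0.48
(p2 ∧ p3) = min(0.61, 0.91) = 0.61
(p3 ∧ p1) = min(0.91, 0.25) = 0.25
((p2 ∧ p3) ∨ (p3 ∧ p1)) = max(0.61, 0.25) = 0.61
((p2 → (p2 ∧ ¬p3)) ∨ ((p2 ∧ p3) ∨ (p3 ∧ p1))) = max(0.48, 0.61) = 0.61
(p1 ∧ p3) = min(0.25, 0.91) = 0.25
(((p2 → (p2 ∧ ¬p3)) ∨ ((p2 ∧ p3) ∨ (p3 ∧ p1))) → (p1 ∧ p3)): min(1, 1 − 0.61 + 0.25) = 0.64
((¬p4 ∨ ¬p1) ∧ (((p2 → (p2 ∧ ¬p3)) ∨ ((p2 ∧ p3) ∨ (p3 ∧ p1))) → (p1 ∧ p3))) = min(0.75, 0.64) = 0.64

0.64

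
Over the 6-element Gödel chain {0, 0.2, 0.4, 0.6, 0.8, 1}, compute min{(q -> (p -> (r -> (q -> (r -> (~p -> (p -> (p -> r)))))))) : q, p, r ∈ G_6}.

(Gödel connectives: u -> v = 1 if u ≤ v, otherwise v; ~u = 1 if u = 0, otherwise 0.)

Every assignment gives 1. For instance at q = 0, p = 0, r = 0:
  ~p: Gödel ¬ of 0 = 1 (operand is 0)
  (p -> r): 0 ≤ 0, so result = 1
  (p -> (p -> r)): 0 ≤ 1, so result = 1
  (~p -> (p -> (p -> r))): 1 ≤ 1, so result = 1
  (r -> (~p -> (p -> (p -> r)))): 0 ≤ 1, so result = 1
  (q -> (r -> (~p -> (p -> (p -> r))))): 0 ≤ 1, so result = 1
  (r -> (q -> (r -> (~p -> (p -> (p -> r)))))): 0 ≤ 1, so result = 1
  (p -> (r -> (q -> (r -> (~p -> (p -> (p -> r))))))): 0 ≤ 1, so result = 1
  (q -> (p -> (r -> (q -> (r -> (~p -> (p -> (p -> r)))))))): 0 ≤ 1, so result = 1
All 216 assignments give value 1 — the formula is a G_6-tautology.

1.00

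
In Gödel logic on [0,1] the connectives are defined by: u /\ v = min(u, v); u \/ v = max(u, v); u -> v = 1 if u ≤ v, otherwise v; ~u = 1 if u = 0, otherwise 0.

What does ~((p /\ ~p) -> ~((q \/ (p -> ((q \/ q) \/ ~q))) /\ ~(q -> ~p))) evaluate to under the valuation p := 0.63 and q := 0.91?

~p: Gödel ¬ of 0.63 = 0 (operand ≠ 0)
(p /\ ~p) = min(0.63, 0) = 0
(q \/ q) = max(0.91, 0.91) = 0.91
~q: Gödel ¬ of 0.91 = 0 (operand ≠ 0)
((q \/ q) \/ ~q) = max(0.91, 0) = 0.91
(p -> ((q \/ q) \/ ~q)): 0.63 ≤ 0.91, so result = 1
(q \/ (p -> ((q \/ q) \/ ~q))) = max(0.91, 1) = 1
~p: Gödel ¬ of 0.63 = 0 (operand ≠ 0)
(q -> ~p): 0.91 > 0, so result = 0
~(q -> ~p): Gödel ¬ of 0 = 1 (operand is 0)
((q \/ (p -> ((q \/ q) \/ ~q))) /\ ~(q -> ~p)) = min(1, 1) = 1
~((q \/ (p -> ((q \/ q) \/ ~q))) /\ ~(q -> ~p)): Gödel ¬ of 1 = 0 (operand ≠ 0)
((p /\ ~p) -> ~((q \/ (p -> ((q \/ q) \/ ~q))) /\ ~(q -> ~p))): 0 ≤ 0, so result = 1
~((p /\ ~p) -> ~((q \/ (p -> ((q \/ q) \/ ~q))) /\ ~(q -> ~p))): Gödel ¬ of 1 = 0 (operand ≠ 0)

0.00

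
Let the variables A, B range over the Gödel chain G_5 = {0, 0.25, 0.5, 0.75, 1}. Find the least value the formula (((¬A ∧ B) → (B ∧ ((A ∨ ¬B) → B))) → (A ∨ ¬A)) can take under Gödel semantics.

0.25

The minimum is attained at A = 0.25, B = 0:
  ¬A: Gödel ¬ of 0.25 = 0 (operand ≠ 0)
  (¬A ∧ B) = min(0, 0) = 0
  ¬B: Gödel ¬ of 0 = 1 (operand is 0)
  (A ∨ ¬B) = max(0.25, 1) = 1
  ((A ∨ ¬B) → B): 1 > 0, so result = 0
  (B ∧ ((A ∨ ¬B) → B)) = min(0, 0) = 0
  ((¬A ∧ B) → (B ∧ ((A ∨ ¬B) → B))): 0 ≤ 0, so result = 1
  ¬A: Gödel ¬ of 0.25 = 0 (operand ≠ 0)
  (A ∨ ¬A) = max(0.25, 0) = 0.25
  (((¬A ∧ B) → (B ∧ ((A ∨ ¬B) → B))) → (A ∨ ¬A)): 1 > 0.25, so result = 0.25
Checking all 25 assignments confirms none give a value below 0.25.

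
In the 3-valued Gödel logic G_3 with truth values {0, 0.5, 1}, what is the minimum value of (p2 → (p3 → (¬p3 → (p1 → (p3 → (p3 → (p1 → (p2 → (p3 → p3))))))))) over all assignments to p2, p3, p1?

Every assignment gives 1. For instance at p2 = 0, p3 = 0, p1 = 0:
  ¬p3: Gödel ¬ of 0 = 1 (operand is 0)
  (p3 → p3): 0 ≤ 0, so result = 1
  (p2 → (p3 → p3)): 0 ≤ 1, so result = 1
  (p1 → (p2 → (p3 → p3))): 0 ≤ 1, so result = 1
  (p3 → (p1 → (p2 → (p3 → p3)))): 0 ≤ 1, so result = 1
  (p3 → (p3 → (p1 → (p2 → (p3 → p3))))): 0 ≤ 1, so result = 1
  (p1 → (p3 → (p3 → (p1 → (p2 → (p3 → p3)))))): 0 ≤ 1, so result = 1
  (¬p3 → (p1 → (p3 → (p3 → (p1 → (p2 → (p3 → p3))))))): 1 ≤ 1, so result = 1
  (p3 → (¬p3 → (p1 → (p3 → (p3 → (p1 → (p2 → (p3 → p3)))))))): 0 ≤ 1, so result = 1
  (p2 → (p3 → (¬p3 → (p1 → (p3 → (p3 → (p1 → (p2 → (p3 → p3))))))))): 0 ≤ 1, so result = 1
All 27 assignments give value 1 — the formula is a G_3-tautology.

1.00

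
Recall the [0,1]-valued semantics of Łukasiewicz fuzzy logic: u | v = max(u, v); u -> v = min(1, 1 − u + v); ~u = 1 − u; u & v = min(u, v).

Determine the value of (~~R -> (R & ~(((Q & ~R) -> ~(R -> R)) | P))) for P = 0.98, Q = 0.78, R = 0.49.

0.53

~R: Łukasiewicz ¬ gives 1 − 0.49 = 0.51
~~R: Łukasiewicz ¬ gives 1 − 0.51 = 0.49
~R: Łukasiewicz ¬ gives 1 − 0.49 = 0.51
(Q & ~R) = min(0.78, 0.51) = 0.51
(R -> R): min(1, 1 − 0.49 + 0.49) = 1
~(R -> R): Łukasiewicz ¬ gives 1 − 1 = 0
((Q & ~R) -> ~(R -> R)): min(1, 1 − 0.51 + 0) = 0.49
(((Q & ~R) -> ~(R -> R)) | P) = max(0.49, 0.98) = 0.98
~(((Q & ~R) -> ~(R -> R)) | P): Łukasiewicz ¬ gives 1 − 0.98 = 0.02
(R & ~(((Q & ~R) -> ~(R -> R)) | P)) = min(0.49, 0.02) = 0.02
(~~R -> (R & ~(((Q & ~R) -> ~(R -> R)) | P))): min(1, 1 − 0.49 + 0.02) = 0.53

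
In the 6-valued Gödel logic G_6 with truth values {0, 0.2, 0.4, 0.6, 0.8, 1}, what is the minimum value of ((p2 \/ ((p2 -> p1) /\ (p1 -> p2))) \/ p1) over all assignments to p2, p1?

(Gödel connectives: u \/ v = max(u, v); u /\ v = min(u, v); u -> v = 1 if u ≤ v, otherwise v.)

The minimum is attained at p2 = 0, p1 = 0.2:
  (p2 -> p1): 0 ≤ 0.2, so result = 1
  (p1 -> p2): 0.2 > 0, so result = 0
  ((p2 -> p1) /\ (p1 -> p2)) = min(1, 0) = 0
  (p2 \/ ((p2 -> p1) /\ (p1 -> p2))) = max(0, 0) = 0
  ((p2 \/ ((p2 -> p1) /\ (p1 -> p2))) \/ p1) = max(0, 0.2) = 0.2
Checking all 36 assignments confirms none give a value below 0.20.

0.20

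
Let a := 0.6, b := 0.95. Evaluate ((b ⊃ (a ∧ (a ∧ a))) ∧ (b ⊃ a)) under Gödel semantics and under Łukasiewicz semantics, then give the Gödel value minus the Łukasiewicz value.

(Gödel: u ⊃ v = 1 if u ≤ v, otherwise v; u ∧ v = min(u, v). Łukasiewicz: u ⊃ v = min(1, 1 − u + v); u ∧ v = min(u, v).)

-0.05

Gödel evaluation:
  (a ∧ a) = min(0.6, 0.6) = 0.6
  (a ∧ (a ∧ a)) = min(0.6, 0.6) = 0.6
  (b ⊃ (a ∧ (a ∧ a))): 0.95 > 0.6, so result = 0.6
  (b ⊃ a): 0.95 > 0.6, so result = 0.6
  ((b ⊃ (a ∧ (a ∧ a))) ∧ (b ⊃ a)) = min(0.6, 0.6) = 0.6
  Gödel value = 0.6
Łukasiewicz evaluation:
  (a ∧ a) = min(0.6, 0.6) = 0.6
  (a ∧ (a ∧ a)) = min(0.6, 0.6) = 0.6
  (b ⊃ (a ∧ (a ∧ a))): min(1, 1 − 0.95 + 0.6) = 0.65
  (b ⊃ a): min(1, 1 − 0.95 + 0.6) = 0.65
  ((b ⊃ (a ∧ (a ∧ a))) ∧ (b ⊃ a)) = min(0.65, 0.65) = 0.65
  Łukasiewicz value = 0.65
Difference: 0.6 − 0.65 = -0.05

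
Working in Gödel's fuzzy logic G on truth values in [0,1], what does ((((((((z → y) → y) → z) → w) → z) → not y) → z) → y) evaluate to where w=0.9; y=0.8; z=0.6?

0.80

(z → y): 0.6 ≤ 0.8, so result = 1
((z → y) → y): 1 > 0.8, so result = 0.8
(((z → y) → y) → z): 0.8 > 0.6, so result = 0.6
((((z → y) → y) → z) → w): 0.6 ≤ 0.9, so result = 1
(((((z → y) → y) → z) → w) → z): 1 > 0.6, so result = 0.6
not y: Gödel ¬ of 0.8 = 0 (operand ≠ 0)
((((((z → y) → y) → z) → w) → z) → not y): 0.6 > 0, so result = 0
(((((((z → y) → y) → z) → w) → z) → not y) → z): 0 ≤ 0.6, so result = 1
((((((((z → y) → y) → z) → w) → z) → not y) → z) → y): 1 > 0.8, so result = 0.8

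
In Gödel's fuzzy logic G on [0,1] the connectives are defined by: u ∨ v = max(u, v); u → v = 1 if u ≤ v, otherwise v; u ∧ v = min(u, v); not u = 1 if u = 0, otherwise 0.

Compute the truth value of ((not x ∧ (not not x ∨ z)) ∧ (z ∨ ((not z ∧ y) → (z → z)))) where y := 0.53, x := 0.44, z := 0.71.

not x: Gödel ¬ of 0.44 = 0 (operand ≠ 0)
not x: Gödel ¬ of 0.44 = 0 (operand ≠ 0)
not not x: Gödel ¬ of 0 = 1 (operand is 0)
(not not x ∨ z) = max(1, 0.71) = 1
(not x ∧ (not not x ∨ z)) = min(0, 1) = 0
not z: Gödel ¬ of 0.71 = 0 (operand ≠ 0)
(not z ∧ y) = min(0, 0.53) = 0
(z → z): 0.71 ≤ 0.71, so result = 1
((not z ∧ y) → (z → z)): 0 ≤ 1, so result = 1
(z ∨ ((not z ∧ y) → (z → z))) = max(0.71, 1) = 1
((not x ∧ (not not x ∨ z)) ∧ (z ∨ ((not z ∧ y) → (z → z)))) = min(0, 1) = 0

0.00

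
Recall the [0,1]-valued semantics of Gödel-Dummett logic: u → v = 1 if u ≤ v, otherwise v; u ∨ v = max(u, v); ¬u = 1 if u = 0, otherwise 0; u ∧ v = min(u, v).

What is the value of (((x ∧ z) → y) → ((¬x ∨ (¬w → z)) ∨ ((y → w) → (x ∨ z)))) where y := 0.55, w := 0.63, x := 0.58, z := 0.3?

1.00

(x ∧ z) = min(0.58, 0.3) = 0.3
((x ∧ z) → y): 0.3 ≤ 0.55, so result = 1
¬x: Gödel ¬ of 0.58 = 0 (operand ≠ 0)
¬w: Gödel ¬ of 0.63 = 0 (operand ≠ 0)
(¬w → z): 0 ≤ 0.3, so result = 1
(¬x ∨ (¬w → z)) = max(0, 1) = 1
(y → w): 0.55 ≤ 0.63, so result = 1
(x ∨ z) = max(0.58, 0.3) = 0.58
((y → w) → (x ∨ z)): 1 > 0.58, so result = 0.58
((¬x ∨ (¬w → z)) ∨ ((y → w) → (x ∨ z))) = max(1, 0.58) = 1
(((x ∧ z) → y) → ((¬x ∨ (¬w → z)) ∨ ((y → w) → (x ∨ z)))): 1 ≤ 1, so result = 1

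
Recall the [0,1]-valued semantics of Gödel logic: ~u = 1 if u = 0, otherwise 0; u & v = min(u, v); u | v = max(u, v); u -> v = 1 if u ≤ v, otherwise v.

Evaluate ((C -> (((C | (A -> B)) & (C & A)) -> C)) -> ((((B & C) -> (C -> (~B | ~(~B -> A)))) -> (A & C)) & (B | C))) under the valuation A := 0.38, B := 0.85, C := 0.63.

0.85

(A -> B): 0.38 ≤ 0.85, so result = 1
(C | (A -> B)) = max(0.63, 1) = 1
(C & A) = min(0.63, 0.38) = 0.38
((C | (A -> B)) & (C & A)) = min(1, 0.38) = 0.38
(((C | (A -> B)) & (C & A)) -> C): 0.38 ≤ 0.63, so result = 1
(C -> (((C | (A -> B)) & (C & A)) -> C)): 0.63 ≤ 1, so result = 1
(B & C) = min(0.85, 0.63) = 0.63
~B: Gödel ¬ of 0.85 = 0 (operand ≠ 0)
~B: Gödel ¬ of 0.85 = 0 (operand ≠ 0)
(~B -> A): 0 ≤ 0.38, so result = 1
~(~B -> A): Gödel ¬ of 1 = 0 (operand ≠ 0)
(~B | ~(~B -> A)) = max(0, 0) = 0
(C -> (~B | ~(~B -> A))): 0.63 > 0, so result = 0
((B & C) -> (C -> (~B | ~(~B -> A)))): 0.63 > 0, so result = 0
(A & C) = min(0.38, 0.63) = 0.38
(((B & C) -> (C -> (~B | ~(~B -> A)))) -> (A & C)): 0 ≤ 0.38, so result = 1
(B | C) = max(0.85, 0.63) = 0.85
((((B & C) -> (C -> (~B | ~(~B -> A)))) -> (A & C)) & (B | C)) = min(1, 0.85) = 0.85
((C -> (((C | (A -> B)) & (C & A)) -> C)) -> ((((B & C) -> (C -> (~B | ~(~B -> A)))) -> (A & C)) & (B | C))): 1 > 0.85, so result = 0.85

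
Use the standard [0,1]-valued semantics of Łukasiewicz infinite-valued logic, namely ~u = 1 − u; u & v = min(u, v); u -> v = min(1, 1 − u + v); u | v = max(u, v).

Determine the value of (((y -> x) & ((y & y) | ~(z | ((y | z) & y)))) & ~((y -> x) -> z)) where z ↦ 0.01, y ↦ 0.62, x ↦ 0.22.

0.59

(y -> x): min(1, 1 − 0.62 + 0.22) = 0.6
(y & y) = min(0.62, 0.62) = 0.62
(y | z) = max(0.62, 0.01) = 0.62
((y | z) & y) = min(0.62, 0.62) = 0.62
(z | ((y | z) & y)) = max(0.01, 0.62) = 0.62
~(z | ((y | z) & y)): Łukasiewicz ¬ gives 1 − 0.62 = 0.38
((y & y) | ~(z | ((y | z) & y))) = max(0.62, 0.38) = 0.62
((y -> x) & ((y & y) | ~(z | ((y | z) & y)))) = min(0.6, 0.62) = 0.6
(y -> x): min(1, 1 − 0.62 + 0.22) = 0.6
((y -> x) -> z): min(1, 1 − 0.6 + 0.01) = 0.41
~((y -> x) -> z): Łukasiewicz ¬ gives 1 − 0.41 = 0.59
(((y -> x) & ((y & y) | ~(z | ((y | z) & y)))) & ~((y -> x) -> z)) = min(0.6, 0.59) = 0.59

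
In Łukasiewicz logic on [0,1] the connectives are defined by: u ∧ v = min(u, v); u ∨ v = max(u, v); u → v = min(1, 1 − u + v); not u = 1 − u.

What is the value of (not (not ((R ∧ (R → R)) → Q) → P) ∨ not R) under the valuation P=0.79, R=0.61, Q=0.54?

0.39

(R → R): min(1, 1 − 0.61 + 0.61) = 1
(R ∧ (R → R)) = min(0.61, 1) = 0.61
((R ∧ (R → R)) → Q): min(1, 1 − 0.61 + 0.54) = 0.93
not ((R ∧ (R → R)) → Q): Łukasiewicz ¬ gives 1 − 0.93 = 0.07
(not ((R ∧ (R → R)) → Q) → P): min(1, 1 − 0.07 + 0.79) = 1
not (not ((R ∧ (R → R)) → Q) → P): Łukasiewicz ¬ gives 1 − 1 = 0
not R: Łukasiewicz ¬ gives 1 − 0.61 = 0.39
(not (not ((R ∧ (R → R)) → Q) → P) ∨ not R) = max(0, 0.39) = 0.39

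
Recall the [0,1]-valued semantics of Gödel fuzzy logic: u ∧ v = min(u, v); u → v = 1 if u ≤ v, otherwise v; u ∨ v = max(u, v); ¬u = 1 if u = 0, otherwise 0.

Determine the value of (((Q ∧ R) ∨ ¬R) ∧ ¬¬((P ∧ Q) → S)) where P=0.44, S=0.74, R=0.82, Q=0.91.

(Q ∧ R) = min(0.91, 0.82) = 0.82
¬R: Gödel ¬ of 0.82 = 0 (operand ≠ 0)
((Q ∧ R) ∨ ¬R) = max(0.82, 0) = 0.82
(P ∧ Q) = min(0.44, 0.91) = 0.44
((P ∧ Q) → S): 0.44 ≤ 0.74, so result = 1
¬((P ∧ Q) → S): Gödel ¬ of 1 = 0 (operand ≠ 0)
¬¬((P ∧ Q) → S): Gödel ¬ of 0 = 1 (operand is 0)
(((Q ∧ R) ∨ ¬R) ∧ ¬¬((P ∧ Q) → S)) = min(0.82, 1) = 0.82

0.82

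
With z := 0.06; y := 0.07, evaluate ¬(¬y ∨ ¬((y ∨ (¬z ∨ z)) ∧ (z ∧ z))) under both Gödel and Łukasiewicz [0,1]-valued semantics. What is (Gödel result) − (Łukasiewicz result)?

Gödel evaluation:
  ¬y: Gödel ¬ of 0.07 = 0 (operand ≠ 0)
  ¬z: Gödel ¬ of 0.06 = 0 (operand ≠ 0)
  (¬z ∨ z) = max(0, 0.06) = 0.06
  (y ∨ (¬z ∨ z)) = max(0.07, 0.06) = 0.07
  (z ∧ z) = min(0.06, 0.06) = 0.06
  ((y ∨ (¬z ∨ z)) ∧ (z ∧ z)) = min(0.07, 0.06) = 0.06
  ¬((y ∨ (¬z ∨ z)) ∧ (z ∧ z)): Gödel ¬ of 0.06 = 0 (operand ≠ 0)
  (¬y ∨ ¬((y ∨ (¬z ∨ z)) ∧ (z ∧ z))) = max(0, 0) = 0
  ¬(¬y ∨ ¬((y ∨ (¬z ∨ z)) ∧ (z ∧ z))): Gödel ¬ of 0 = 1 (operand is 0)
  Gödel value = 1
Łukasiewicz evaluation:
  ¬y: Łukasiewicz ¬ gives 1 − 0.07 = 0.93
  ¬z: Łukasiewicz ¬ gives 1 − 0.06 = 0.94
  (¬z ∨ z) = max(0.94, 0.06) = 0.94
  (y ∨ (¬z ∨ z)) = max(0.07, 0.94) = 0.94
  (z ∧ z) = min(0.06, 0.06) = 0.06
  ((y ∨ (¬z ∨ z)) ∧ (z ∧ z)) = min(0.94, 0.06) = 0.06
  ¬((y ∨ (¬z ∨ z)) ∧ (z ∧ z)): Łukasiewicz ¬ gives 1 − 0.06 = 0.94
  (¬y ∨ ¬((y ∨ (¬z ∨ z)) ∧ (z ∧ z))) = max(0.93, 0.94) = 0.94
  ¬(¬y ∨ ¬((y ∨ (¬z ∨ z)) ∧ (z ∧ z))): Łukasiewicz ¬ gives 1 − 0.94 = 0.06
  Łukasiewicz value = 0.06
Difference: 1 − 0.06 = 0.94

0.94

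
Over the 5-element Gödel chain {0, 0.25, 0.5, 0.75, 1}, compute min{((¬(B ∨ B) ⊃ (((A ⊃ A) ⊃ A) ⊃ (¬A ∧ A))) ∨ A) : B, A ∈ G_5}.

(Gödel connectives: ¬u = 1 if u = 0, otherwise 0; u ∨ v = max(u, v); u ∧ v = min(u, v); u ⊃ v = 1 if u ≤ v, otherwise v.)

The minimum is attained at B = 0, A = 0.25:
  (B ∨ B) = max(0, 0) = 0
  ¬(B ∨ B): Gödel ¬ of 0 = 1 (operand is 0)
  (A ⊃ A): 0.25 ≤ 0.25, so result = 1
  ((A ⊃ A) ⊃ A): 1 > 0.25, so result = 0.25
  ¬A: Gödel ¬ of 0.25 = 0 (operand ≠ 0)
  (¬A ∧ A) = min(0, 0.25) = 0
  (((A ⊃ A) ⊃ A) ⊃ (¬A ∧ A)): 0.25 > 0, so result = 0
  (¬(B ∨ B) ⊃ (((A ⊃ A) ⊃ A) ⊃ (¬A ∧ A))): 1 > 0, so result = 0
  ((¬(B ∨ B) ⊃ (((A ⊃ A) ⊃ A) ⊃ (¬A ∧ A))) ∨ A) = max(0, 0.25) = 0.25
Checking all 25 assignments confirms none give a value below 0.25.

0.25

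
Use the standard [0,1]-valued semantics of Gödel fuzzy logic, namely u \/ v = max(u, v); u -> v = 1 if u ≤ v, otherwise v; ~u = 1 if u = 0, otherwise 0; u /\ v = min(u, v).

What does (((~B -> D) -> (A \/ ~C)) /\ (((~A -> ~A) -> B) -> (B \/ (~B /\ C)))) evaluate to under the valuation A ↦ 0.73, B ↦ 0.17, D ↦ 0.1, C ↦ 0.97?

0.73

~B: Gödel ¬ of 0.17 = 0 (operand ≠ 0)
(~B -> D): 0 ≤ 0.1, so result = 1
~C: Gödel ¬ of 0.97 = 0 (operand ≠ 0)
(A \/ ~C) = max(0.73, 0) = 0.73
((~B -> D) -> (A \/ ~C)): 1 > 0.73, so result = 0.73
~A: Gödel ¬ of 0.73 = 0 (operand ≠ 0)
~A: Gödel ¬ of 0.73 = 0 (operand ≠ 0)
(~A -> ~A): 0 ≤ 0, so result = 1
((~A -> ~A) -> B): 1 > 0.17, so result = 0.17
~B: Gödel ¬ of 0.17 = 0 (operand ≠ 0)
(~B /\ C) = min(0, 0.97) = 0
(B \/ (~B /\ C)) = max(0.17, 0) = 0.17
(((~A -> ~A) -> B) -> (B \/ (~B /\ C))): 0.17 ≤ 0.17, so result = 1
(((~B -> D) -> (A \/ ~C)) /\ (((~A -> ~A) -> B) -> (B \/ (~B /\ C)))) = min(0.73, 1) = 0.73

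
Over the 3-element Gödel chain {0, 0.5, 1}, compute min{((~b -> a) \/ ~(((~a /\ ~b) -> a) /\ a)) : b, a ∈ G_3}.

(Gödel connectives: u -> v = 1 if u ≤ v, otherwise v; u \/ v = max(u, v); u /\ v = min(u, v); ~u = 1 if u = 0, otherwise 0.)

The minimum is attained at b = 0, a = 0.5:
  ~b: Gödel ¬ of 0 = 1 (operand is 0)
  (~b -> a): 1 > 0.5, so result = 0.5
  ~a: Gödel ¬ of 0.5 = 0 (operand ≠ 0)
  ~b: Gödel ¬ of 0 = 1 (operand is 0)
  (~a /\ ~b) = min(0, 1) = 0
  ((~a /\ ~b) -> a): 0 ≤ 0.5, so result = 1
  (((~a /\ ~b) -> a) /\ a) = min(1, 0.5) = 0.5
  ~(((~a /\ ~b) -> a) /\ a): Gödel ¬ of 0.5 = 0 (operand ≠ 0)
  ((~b -> a) \/ ~(((~a /\ ~b) -> a) /\ a)) = max(0.5, 0) = 0.5
Checking all 9 assignments confirms none give a value below 0.50.

0.50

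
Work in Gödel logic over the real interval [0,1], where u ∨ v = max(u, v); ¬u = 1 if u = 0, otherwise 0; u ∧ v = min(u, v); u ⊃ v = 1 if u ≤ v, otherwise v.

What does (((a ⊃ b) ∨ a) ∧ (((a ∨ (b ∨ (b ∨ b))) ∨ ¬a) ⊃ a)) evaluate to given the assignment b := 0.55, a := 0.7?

0.70

(a ⊃ b): 0.7 > 0.55, so result = 0.55
((a ⊃ b) ∨ a) = max(0.55, 0.7) = 0.7
(b ∨ b) = max(0.55, 0.55) = 0.55
(b ∨ (b ∨ b)) = max(0.55, 0.55) = 0.55
(a ∨ (b ∨ (b ∨ b))) = max(0.7, 0.55) = 0.7
¬a: Gödel ¬ of 0.7 = 0 (operand ≠ 0)
((a ∨ (b ∨ (b ∨ b))) ∨ ¬a) = max(0.7, 0) = 0.7
(((a ∨ (b ∨ (b ∨ b))) ∨ ¬a) ⊃ a): 0.7 ≤ 0.7, so result = 1
(((a ⊃ b) ∨ a) ∧ (((a ∨ (b ∨ (b ∨ b))) ∨ ¬a) ⊃ a)) = min(0.7, 1) = 0.7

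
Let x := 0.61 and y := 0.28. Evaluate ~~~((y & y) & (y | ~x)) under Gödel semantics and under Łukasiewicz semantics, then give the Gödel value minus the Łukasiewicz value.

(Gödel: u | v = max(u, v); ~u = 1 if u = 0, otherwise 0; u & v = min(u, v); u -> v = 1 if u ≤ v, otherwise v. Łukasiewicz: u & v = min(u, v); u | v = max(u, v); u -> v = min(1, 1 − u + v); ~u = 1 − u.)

Gödel evaluation:
  (y & y) = min(0.28, 0.28) = 0.28
  ~x: Gödel ¬ of 0.61 = 0 (operand ≠ 0)
  (y | ~x) = max(0.28, 0) = 0.28
  ((y & y) & (y | ~x)) = min(0.28, 0.28) = 0.28
  ~((y & y) & (y | ~x)): Gödel ¬ of 0.28 = 0 (operand ≠ 0)
  ~~((y & y) & (y | ~x)): Gödel ¬ of 0 = 1 (operand is 0)
  ~~~((y & y) & (y | ~x)): Gödel ¬ of 1 = 0 (operand ≠ 0)
  Gödel value = 0
Łukasiewicz evaluation:
  (y & y) = min(0.28, 0.28) = 0.28
  ~x: Łukasiewicz ¬ gives 1 − 0.61 = 0.39
  (y | ~x) = max(0.28, 0.39) = 0.39
  ((y & y) & (y | ~x)) = min(0.28, 0.39) = 0.28
  ~((y & y) & (y | ~x)): Łukasiewicz ¬ gives 1 − 0.28 = 0.72
  ~~((y & y) & (y | ~x)): Łukasiewicz ¬ gives 1 − 0.72 = 0.28
  ~~~((y & y) & (y | ~x)): Łukasiewicz ¬ gives 1 − 0.28 = 0.72
  Łukasiewicz value = 0.72
Difference: 0 − 0.72 = -0.72

-0.72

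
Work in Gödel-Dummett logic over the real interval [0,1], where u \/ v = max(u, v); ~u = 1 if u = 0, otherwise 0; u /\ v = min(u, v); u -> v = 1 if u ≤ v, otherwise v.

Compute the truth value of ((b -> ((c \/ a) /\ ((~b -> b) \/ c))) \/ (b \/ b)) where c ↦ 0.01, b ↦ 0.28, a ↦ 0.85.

1.00

(c \/ a) = max(0.01, 0.85) = 0.85
~b: Gödel ¬ of 0.28 = 0 (operand ≠ 0)
(~b -> b): 0 ≤ 0.28, so result = 1
((~b -> b) \/ c) = max(1, 0.01) = 1
((c \/ a) /\ ((~b -> b) \/ c)) = min(0.85, 1) = 0.85
(b -> ((c \/ a) /\ ((~b -> b) \/ c))): 0.28 ≤ 0.85, so result = 1
(b \/ b) = max(0.28, 0.28) = 0.28
((b -> ((c \/ a) /\ ((~b -> b) \/ c))) \/ (b \/ b)) = max(1, 0.28) = 1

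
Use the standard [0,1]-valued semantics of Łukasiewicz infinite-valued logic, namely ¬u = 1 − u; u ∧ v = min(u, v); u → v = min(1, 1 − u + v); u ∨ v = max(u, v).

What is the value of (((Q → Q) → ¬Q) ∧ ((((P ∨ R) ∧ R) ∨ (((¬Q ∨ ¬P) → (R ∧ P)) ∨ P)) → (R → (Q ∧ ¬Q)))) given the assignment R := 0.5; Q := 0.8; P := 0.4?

(Q → Q): min(1, 1 − 0.8 + 0.8) = 1
¬Q: Łukasiewicz ¬ gives 1 − 0.8 = 0.2
((Q → Q) → ¬Q): min(1, 1 − 1 + 0.2) = 0.2
(P ∨ R) = max(0.4, 0.5) = 0.5
((P ∨ R) ∧ R) = min(0.5, 0.5) = 0.5
¬Q: Łukasiewicz ¬ gives 1 − 0.8 = 0.2
¬P: Łukasiewicz ¬ gives 1 − 0.4 = 0.6
(¬Q ∨ ¬P) = max(0.2, 0.6) = 0.6
(R ∧ P) = min(0.5, 0.4) = 0.4
((¬Q ∨ ¬P) → (R ∧ P)): min(1, 1 − 0.6 + 0.4) = 0.8
(((¬Q ∨ ¬P) → (R ∧ P)) ∨ P) = max(0.8, 0.4) = 0.8
(((P ∨ R) ∧ R) ∨ (((¬Q ∨ ¬P) → (R ∧ P)) ∨ P)) = max(0.5, 0.8) = 0.8
¬Q: Łukasiewicz ¬ gives 1 − 0.8 = 0.2
(Q ∧ ¬Q) = min(0.8, 0.2) = 0.2
(R → (Q ∧ ¬Q)): min(1, 1 − 0.5 + 0.2) = 0.7
((((P ∨ R) ∧ R) ∨ (((¬Q ∨ ¬P) → (R ∧ P)) ∨ P)) → (R → (Q ∧ ¬Q))): min(1, 1 − 0.8 + 0.7) = 0.9
(((Q → Q) → ¬Q) ∧ ((((P ∨ R) ∧ R) ∨ (((¬Q ∨ ¬P) → (R ∧ P)) ∨ P)) → (R → (Q ∧ ¬Q)))) = min(0.2, 0.9) = 0.2

0.20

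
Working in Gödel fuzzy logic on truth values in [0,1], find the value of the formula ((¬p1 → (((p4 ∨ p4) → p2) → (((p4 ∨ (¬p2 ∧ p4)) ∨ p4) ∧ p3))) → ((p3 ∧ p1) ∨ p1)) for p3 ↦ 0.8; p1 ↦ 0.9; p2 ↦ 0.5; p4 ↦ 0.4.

¬p1: Gödel ¬ of 0.9 = 0 (operand ≠ 0)
(p4 ∨ p4) = max(0.4, 0.4) = 0.4
((p4 ∨ p4) → p2): 0.4 ≤ 0.5, so result = 1
¬p2: Gödel ¬ of 0.5 = 0 (operand ≠ 0)
(¬p2 ∧ p4) = min(0, 0.4) = 0
(p4 ∨ (¬p2 ∧ p4)) = max(0.4, 0) = 0.4
((p4 ∨ (¬p2 ∧ p4)) ∨ p4) = max(0.4, 0.4) = 0.4
(((p4 ∨ (¬p2 ∧ p4)) ∨ p4) ∧ p3) = min(0.4, 0.8) = 0.4
(((p4 ∨ p4) → p2) → (((p4 ∨ (¬p2 ∧ p4)) ∨ p4) ∧ p3)): 1 > 0.4, so result = 0.4
(¬p1 → (((p4 ∨ p4) → p2) → (((p4 ∨ (¬p2 ∧ p4)) ∨ p4) ∧ p3))): 0 ≤ 0.4, so result = 1
(p3 ∧ p1) = min(0.8, 0.9) = 0.8
((p3 ∧ p1) ∨ p1) = max(0.8, 0.9) = 0.9
((¬p1 → (((p4 ∨ p4) → p2) → (((p4 ∨ (¬p2 ∧ p4)) ∨ p4) ∧ p3))) → ((p3 ∧ p1) ∨ p1)): 1 > 0.9, so result = 0.9

0.90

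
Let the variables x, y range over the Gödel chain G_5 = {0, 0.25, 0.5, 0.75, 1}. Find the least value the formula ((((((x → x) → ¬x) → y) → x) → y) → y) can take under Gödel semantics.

0.25

The minimum is attained at x = 0, y = 0.25:
  (x → x): 0 ≤ 0, so result = 1
  ¬x: Gödel ¬ of 0 = 1 (operand is 0)
  ((x → x) → ¬x): 1 ≤ 1, so result = 1
  (((x → x) → ¬x) → y): 1 > 0.25, so result = 0.25
  ((((x → x) → ¬x) → y) → x): 0.25 > 0, so result = 0
  (((((x → x) → ¬x) → y) → x) → y): 0 ≤ 0.25, so result = 1
  ((((((x → x) → ¬x) → y) → x) → y) → y): 1 > 0.25, so result = 0.25
Checking all 25 assignments confirms none give a value below 0.25.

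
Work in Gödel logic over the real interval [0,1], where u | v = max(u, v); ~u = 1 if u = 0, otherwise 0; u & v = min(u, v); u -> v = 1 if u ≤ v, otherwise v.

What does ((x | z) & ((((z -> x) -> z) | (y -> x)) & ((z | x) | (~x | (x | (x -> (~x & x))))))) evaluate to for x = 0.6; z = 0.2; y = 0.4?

(x | z) = max(0.6, 0.2) = 0.6
(z -> x): 0.2 ≤ 0.6, so result = 1
((z -> x) -> z): 1 > 0.2, so result = 0.2
(y -> x): 0.4 ≤ 0.6, so result = 1
(((z -> x) -> z) | (y -> x)) = max(0.2, 1) = 1
(z | x) = max(0.2, 0.6) = 0.6
~x: Gödel ¬ of 0.6 = 0 (operand ≠ 0)
~x: Gödel ¬ of 0.6 = 0 (operand ≠ 0)
(~x & x) = min(0, 0.6) = 0
(x -> (~x & x)): 0.6 > 0, so result = 0
(x | (x -> (~x & x))) = max(0.6, 0) = 0.6
(~x | (x | (x -> (~x & x)))) = max(0, 0.6) = 0.6
((z | x) | (~x | (x | (x -> (~x & x))))) = max(0.6, 0.6) = 0.6
((((z -> x) -> z) | (y -> x)) & ((z | x) | (~x | (x | (x -> (~x & x)))))) = min(1, 0.6) = 0.6
((x | z) & ((((z -> x) -> z) | (y -> x)) & ((z | x) | (~x | (x | (x -> (~x & x))))))) = min(0.6, 0.6) = 0.6

0.60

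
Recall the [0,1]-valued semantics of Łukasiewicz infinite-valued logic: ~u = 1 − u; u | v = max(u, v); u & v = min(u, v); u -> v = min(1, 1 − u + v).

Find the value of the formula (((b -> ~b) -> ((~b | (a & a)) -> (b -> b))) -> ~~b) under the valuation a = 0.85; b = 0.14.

0.14

~b: Łukasiewicz ¬ gives 1 − 0.14 = 0.86
(b -> ~b): min(1, 1 − 0.14 + 0.86) = 1
~b: Łukasiewicz ¬ gives 1 − 0.14 = 0.86
(a & a) = min(0.85, 0.85) = 0.85
(~b | (a & a)) = max(0.86, 0.85) = 0.86
(b -> b): min(1, 1 − 0.14 + 0.14) = 1
((~b | (a & a)) -> (b -> b)): min(1, 1 − 0.86 + 1) = 1
((b -> ~b) -> ((~b | (a & a)) -> (b -> b))): min(1, 1 − 1 + 1) = 1
~b: Łukasiewicz ¬ gives 1 − 0.14 = 0.86
~~b: Łukasiewicz ¬ gives 1 − 0.86 = 0.14
(((b -> ~b) -> ((~b | (a & a)) -> (b -> b))) -> ~~b): min(1, 1 − 1 + 0.14) = 0.14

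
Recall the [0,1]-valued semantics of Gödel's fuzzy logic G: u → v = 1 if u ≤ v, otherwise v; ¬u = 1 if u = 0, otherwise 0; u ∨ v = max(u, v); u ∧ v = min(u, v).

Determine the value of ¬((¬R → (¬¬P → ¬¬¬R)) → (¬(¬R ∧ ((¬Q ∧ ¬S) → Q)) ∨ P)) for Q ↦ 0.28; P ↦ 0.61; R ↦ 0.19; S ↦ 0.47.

¬R: Gödel ¬ of 0.19 = 0 (operand ≠ 0)
¬P: Gödel ¬ of 0.61 = 0 (operand ≠ 0)
¬¬P: Gödel ¬ of 0 = 1 (operand is 0)
¬R: Gödel ¬ of 0.19 = 0 (operand ≠ 0)
¬¬R: Gödel ¬ of 0 = 1 (operand is 0)
¬¬¬R: Gödel ¬ of 1 = 0 (operand ≠ 0)
(¬¬P → ¬¬¬R): 1 > 0, so result = 0
(¬R → (¬¬P → ¬¬¬R)): 0 ≤ 0, so result = 1
¬R: Gödel ¬ of 0.19 = 0 (operand ≠ 0)
¬Q: Gödel ¬ of 0.28 = 0 (operand ≠ 0)
¬S: Gödel ¬ of 0.47 = 0 (operand ≠ 0)
(¬Q ∧ ¬S) = min(0, 0) = 0
((¬Q ∧ ¬S) → Q): 0 ≤ 0.28, so result = 1
(¬R ∧ ((¬Q ∧ ¬S) → Q)) = min(0, 1) = 0
¬(¬R ∧ ((¬Q ∧ ¬S) → Q)): Gödel ¬ of 0 = 1 (operand is 0)
(¬(¬R ∧ ((¬Q ∧ ¬S) → Q)) ∨ P) = max(1, 0.61) = 1
((¬R → (¬¬P → ¬¬¬R)) → (¬(¬R ∧ ((¬Q ∧ ¬S) → Q)) ∨ P)): 1 ≤ 1, so result = 1
¬((¬R → (¬¬P → ¬¬¬R)) → (¬(¬R ∧ ((¬Q ∧ ¬S) → Q)) ∨ P)): Gödel ¬ of 1 = 0 (operand ≠ 0)

0.00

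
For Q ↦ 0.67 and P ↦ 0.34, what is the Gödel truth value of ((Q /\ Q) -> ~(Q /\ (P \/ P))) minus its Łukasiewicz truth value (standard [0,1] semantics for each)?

-0.99

Gödel evaluation:
  (Q /\ Q) = min(0.67, 0.67) = 0.67
  (P \/ P) = max(0.34, 0.34) = 0.34
  (Q /\ (P \/ P)) = min(0.67, 0.34) = 0.34
  ~(Q /\ (P \/ P)): Gödel ¬ of 0.34 = 0 (operand ≠ 0)
  ((Q /\ Q) -> ~(Q /\ (P \/ P))): 0.67 > 0, so result = 0
  Gödel value = 0
Łukasiewicz evaluation:
  (Q /\ Q) = min(0.67, 0.67) = 0.67
  (P \/ P) = max(0.34, 0.34) = 0.34
  (Q /\ (P \/ P)) = min(0.67, 0.34) = 0.34
  ~(Q /\ (P \/ P)): Łukasiewicz ¬ gives 1 − 0.34 = 0.66
  ((Q /\ Q) -> ~(Q /\ (P \/ P))): min(1, 1 − 0.67 + 0.66) = 0.99
  Łukasiewicz value = 0.99
Difference: 0 − 0.99 = -0.99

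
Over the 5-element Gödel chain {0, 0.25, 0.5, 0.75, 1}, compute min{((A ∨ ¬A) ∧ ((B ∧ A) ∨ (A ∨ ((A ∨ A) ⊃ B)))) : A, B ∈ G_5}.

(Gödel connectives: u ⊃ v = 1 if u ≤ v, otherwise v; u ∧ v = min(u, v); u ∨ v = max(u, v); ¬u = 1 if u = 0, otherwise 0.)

0.25

The minimum is attained at A = 0.25, B = 0:
  ¬A: Gödel ¬ of 0.25 = 0 (operand ≠ 0)
  (A ∨ ¬A) = max(0.25, 0) = 0.25
  (B ∧ A) = min(0, 0.25) = 0
  (A ∨ A) = max(0.25, 0.25) = 0.25
  ((A ∨ A) ⊃ B): 0.25 > 0, so result = 0
  (A ∨ ((A ∨ A) ⊃ B)) = max(0.25, 0) = 0.25
  ((B ∧ A) ∨ (A ∨ ((A ∨ A) ⊃ B))) = max(0, 0.25) = 0.25
  ((A ∨ ¬A) ∧ ((B ∧ A) ∨ (A ∨ ((A ∨ A) ⊃ B)))) = min(0.25, 0.25) = 0.25
Checking all 25 assignments confirms none give a value below 0.25.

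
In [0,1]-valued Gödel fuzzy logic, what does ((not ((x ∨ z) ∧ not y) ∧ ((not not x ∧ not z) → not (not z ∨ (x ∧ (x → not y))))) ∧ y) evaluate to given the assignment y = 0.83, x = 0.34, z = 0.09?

(x ∨ z) = max(0.34, 0.09) = 0.34
not y: Gödel ¬ of 0.83 = 0 (operand ≠ 0)
((x ∨ z) ∧ not y) = min(0.34, 0) = 0
not ((x ∨ z) ∧ not y): Gödel ¬ of 0 = 1 (operand is 0)
not x: Gödel ¬ of 0.34 = 0 (operand ≠ 0)
not not x: Gödel ¬ of 0 = 1 (operand is 0)
not z: Gödel ¬ of 0.09 = 0 (operand ≠ 0)
(not not x ∧ not z) = min(1, 0) = 0
not z: Gödel ¬ of 0.09 = 0 (operand ≠ 0)
not y: Gödel ¬ of 0.83 = 0 (operand ≠ 0)
(x → not y): 0.34 > 0, so result = 0
(x ∧ (x → not y)) = min(0.34, 0) = 0
(not z ∨ (x ∧ (x → not y))) = max(0, 0) = 0
not (not z ∨ (x ∧ (x → not y))): Gödel ¬ of 0 = 1 (operand is 0)
((not not x ∧ not z) → not (not z ∨ (x ∧ (x → not y)))): 0 ≤ 1, so result = 1
(not ((x ∨ z) ∧ not y) ∧ ((not not x ∧ not z) → not (not z ∨ (x ∧ (x → not y))))) = min(1, 1) = 1
((not ((x ∨ z) ∧ not y) ∧ ((not not x ∧ not z) → not (not z ∨ (x ∧ (x → not y))))) ∧ y) = min(1, 0.83) = 0.83

0.83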